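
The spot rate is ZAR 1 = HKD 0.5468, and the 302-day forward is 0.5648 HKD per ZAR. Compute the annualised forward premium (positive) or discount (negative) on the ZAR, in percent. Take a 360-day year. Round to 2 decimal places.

+3.92%

T = 302/360 years.
ZAR trades forward at +3.29188% vs spot over the period.
Annualise by dividing by T: 0.0329188 / (302/360) = 0.039241 → 3.92%.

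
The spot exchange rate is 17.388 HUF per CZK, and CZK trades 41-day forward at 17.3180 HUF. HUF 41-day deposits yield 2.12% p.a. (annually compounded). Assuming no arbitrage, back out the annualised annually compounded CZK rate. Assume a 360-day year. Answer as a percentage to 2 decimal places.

5.80%

T = 41/360 years.
F/S = 17.318/17.388 = 0.9959742 = (growth of HUF) / (growth of CZK).
HUF growth factor: (1 + 0.0212)^(41/360) = 1.0023921.
Hence g_CZK = 1.0064438.
r = 1.0064438^(360/41) − 1 = 0.058019 → 5.80%.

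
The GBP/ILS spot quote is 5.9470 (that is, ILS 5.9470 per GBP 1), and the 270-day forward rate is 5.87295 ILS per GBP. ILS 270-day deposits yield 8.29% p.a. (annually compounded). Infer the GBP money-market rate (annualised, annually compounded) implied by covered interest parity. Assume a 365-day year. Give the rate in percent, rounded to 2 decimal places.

T = 270/365 years.
CIP gives F = S · g_ILS/g_GBP, so g_ILS/g_GBP = 5.87295/5.947 = 0.9875483.
ILS growth factor: (1 + 0.0829)^(270/365) = 1.0606837.
Hence g_GBP = 1.0740575.
r = 1.0740575^(365/270) − 1 = 0.101399 → 10.14%.

10.14%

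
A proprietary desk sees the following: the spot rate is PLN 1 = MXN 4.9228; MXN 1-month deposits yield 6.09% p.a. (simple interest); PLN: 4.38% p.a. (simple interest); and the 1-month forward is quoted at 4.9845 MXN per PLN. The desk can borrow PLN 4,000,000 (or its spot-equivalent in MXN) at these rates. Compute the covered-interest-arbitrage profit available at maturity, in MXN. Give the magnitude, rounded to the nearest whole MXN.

T = 1/12 years.
Route A — deposit PLN, sell forward: 4,000,000 × 1.003650 × 4.9845 = MXN 20,010,773.70.
Route B — convert at spot, deposit MXN: 4,000,000 × 4.9228 × 1.005075 = MXN 19,791,132.84.
The quoted forward overvalues PLN, so borrow MXN, buy PLN at spot, deposit the PLN at 4.38%, and sell the proceeds forward at 4.9845.
Profit = 20,010,773.70 − 19,791,132.84 = MXN 219,641.

MXN 219,641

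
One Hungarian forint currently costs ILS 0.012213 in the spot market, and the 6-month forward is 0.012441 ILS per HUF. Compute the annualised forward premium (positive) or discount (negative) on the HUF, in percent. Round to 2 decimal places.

+3.73%

T = 6/12 years.
HUF trades forward at +1.86686% vs spot over the period.
Annualise by dividing by T: 0.0186686 / (6/12) = 0.037337 → 3.73%.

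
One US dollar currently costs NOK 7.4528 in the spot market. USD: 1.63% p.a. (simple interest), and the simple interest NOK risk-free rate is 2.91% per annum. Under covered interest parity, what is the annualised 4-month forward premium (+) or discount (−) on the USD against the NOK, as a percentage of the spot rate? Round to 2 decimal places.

T = 4/12 years.
CIP forward (NOK per USD) = 7.4528 × 1.009700/1.0054333 = 7.4844270.
Annualised premium = (F − S)/S × (1/T) = (7.4844270 − 7.4528)/7.4528 ÷ (4/12) = 1.27%.

+1.27%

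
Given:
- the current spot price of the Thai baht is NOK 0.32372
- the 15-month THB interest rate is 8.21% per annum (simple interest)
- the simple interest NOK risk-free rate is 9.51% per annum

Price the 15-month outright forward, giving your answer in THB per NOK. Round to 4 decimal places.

3.0442

T = 15/12 years.
NOK accumulates by 1 + 0.0951×15/12 = 1.118875.
THB accumulates by 1 + 0.0821×15/12 = 1.102625.
CIP: F = S · (grow NOK)/(grow THB) = 0.32372 × 1.118875/1.102625 = 0.3284908 NOK per THB.
Quoted the other way: 1/0.3284908 = 3.0442 THB per NOK.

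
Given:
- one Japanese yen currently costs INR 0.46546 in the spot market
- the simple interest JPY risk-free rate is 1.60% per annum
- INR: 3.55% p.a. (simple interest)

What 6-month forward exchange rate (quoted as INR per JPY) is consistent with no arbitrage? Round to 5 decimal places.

T = 6/12 years.
Growth of 1 INR over T: 1 + 0.0355×6/12 = 1.017750.
Growth of 1 JPY over T: 1 + 0.0160×6/12 = 1.008000.
So F = 0.46546 × 1.017750 / 1.008000 = 0.4699622 (INR/JPY).

0.46996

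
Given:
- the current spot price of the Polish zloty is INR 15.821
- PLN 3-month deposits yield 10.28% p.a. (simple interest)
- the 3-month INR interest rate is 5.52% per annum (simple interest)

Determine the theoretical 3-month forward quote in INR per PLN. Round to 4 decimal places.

T = 3/12 years.
INR growth factor: 1 + 0.0552×3/12 = 1.013800.
PLN growth factor: 1 + 0.1028×3/12 = 1.025700.
Forward (INR per PLN) = 15.821 × 1.013800 / 1.025700 = 15.637447.

15.6374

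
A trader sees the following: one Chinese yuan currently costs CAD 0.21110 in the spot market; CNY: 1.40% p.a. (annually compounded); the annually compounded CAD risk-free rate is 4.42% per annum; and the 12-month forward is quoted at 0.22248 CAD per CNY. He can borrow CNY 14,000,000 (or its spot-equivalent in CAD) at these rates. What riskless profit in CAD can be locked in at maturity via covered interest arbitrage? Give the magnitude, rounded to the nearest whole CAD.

T = 1 year.
Route A — deposit CNY, sell forward: 14,000,000 × 1.014000 × 0.22248 = CAD 3,158,326.08.
Route B — convert at spot, deposit CAD: 14,000,000 × 0.21110 × 1.044200 = CAD 3,086,028.68.
The quoted forward overvalues CNY, so borrow CAD, buy CNY at spot, deposit the CNY at 1.40%, and sell the proceeds forward at 0.22248.
The gap between the two covered legs is CAD 72,297.

CAD 72,297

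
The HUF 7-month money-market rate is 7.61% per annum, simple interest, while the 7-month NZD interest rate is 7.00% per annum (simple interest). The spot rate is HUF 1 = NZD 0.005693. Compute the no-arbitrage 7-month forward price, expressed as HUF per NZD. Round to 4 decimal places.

176.2548

T = 7/12 years.
NZD growth factor: 1 + 0.0700×7/12 = 1.040833333.
Growth of 1 HUF over T: 1 + 0.0761×7/12 = 1.044391667.
So F = 0.005693 × 1.040833333 / 1.044391667 = 0.00567360345 (NZD/HUF).
Quoted the other way: 1/0.00567360345 = 176.2548 HUF per NZD.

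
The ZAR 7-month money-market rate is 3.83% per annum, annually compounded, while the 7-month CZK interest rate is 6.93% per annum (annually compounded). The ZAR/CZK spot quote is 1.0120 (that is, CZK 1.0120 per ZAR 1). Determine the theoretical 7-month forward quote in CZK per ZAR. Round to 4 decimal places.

T = 7/12 years.
CZK accumulates by (1 + 0.0693)^(7/12) = 1.0398597.
ZAR growth factor: (1 + 0.0383)^(7/12) = 1.0221666.
So F = 1.012 × 1.0398597 / 1.0221666 = 1.029517 (CZK/ZAR).

1.0295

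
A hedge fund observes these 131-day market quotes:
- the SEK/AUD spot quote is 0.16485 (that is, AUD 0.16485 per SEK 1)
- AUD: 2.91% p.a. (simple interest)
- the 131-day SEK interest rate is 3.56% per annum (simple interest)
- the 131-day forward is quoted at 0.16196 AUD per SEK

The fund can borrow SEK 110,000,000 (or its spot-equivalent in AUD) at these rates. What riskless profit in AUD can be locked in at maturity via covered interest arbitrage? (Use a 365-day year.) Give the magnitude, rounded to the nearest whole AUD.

T = 131/365 years.
Route A — deposit SEK, sell forward: 110,000,000 × 1.0127769863 × 0.16196 = AUD 18,043,229.68.
Route B — convert at spot, deposit AUD: 110,000,000 × 0.16485 × 1.0104441096 = AUD 18,322,888.26.
The quoted forward undervalues SEK, so borrow SEK, convert to AUD at spot, deposit the AUD at 2.91%, and buy SEK forward at 0.16196 to cover the loan.
Profit = 18,322,888.26 − 18,043,229.68 = AUD 279,659.

AUD 279,659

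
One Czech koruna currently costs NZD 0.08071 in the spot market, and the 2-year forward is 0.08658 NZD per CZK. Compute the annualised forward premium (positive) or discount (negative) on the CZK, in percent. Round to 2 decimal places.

T = 2 years.
CZK trades forward at +7.27295% vs spot over the period.
Annualise by dividing by T: 0.0727295 / 2 = 0.036365 → 3.64%.

+3.64%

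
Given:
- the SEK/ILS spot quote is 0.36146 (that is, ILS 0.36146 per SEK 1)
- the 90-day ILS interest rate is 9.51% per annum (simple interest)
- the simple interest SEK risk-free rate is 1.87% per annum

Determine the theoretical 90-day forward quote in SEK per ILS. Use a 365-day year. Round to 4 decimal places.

T = 90/365 years.
ILS accumulates by 1 + 0.0951×90/365 = 1.0234493.
SEK growth factor: 1 + 0.0187×90/365 = 1.004611.
Forward (ILS per SEK) = 0.36146 × 1.0234493 / 1.004611 = 0.3682380.
Invert for SEK per ILS: 1 / 0.3682380 = 2.7156.

2.7156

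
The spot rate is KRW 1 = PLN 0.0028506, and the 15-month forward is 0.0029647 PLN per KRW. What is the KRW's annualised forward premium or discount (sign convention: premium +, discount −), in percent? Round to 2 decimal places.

T = 15/12 years.
KRW trades forward at +4.00267% vs spot over the period.
Per annum: 0.0400267 / (15/12) = 0.032021 = 3.20%.

+3.20%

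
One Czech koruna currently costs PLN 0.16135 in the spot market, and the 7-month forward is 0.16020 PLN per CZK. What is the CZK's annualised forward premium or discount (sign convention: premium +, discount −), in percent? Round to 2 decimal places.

T = 7/12 years.
CZK trades forward at -0.71274% vs spot over the period.
×(1/T) gives -1.22% p.a.

-1.22%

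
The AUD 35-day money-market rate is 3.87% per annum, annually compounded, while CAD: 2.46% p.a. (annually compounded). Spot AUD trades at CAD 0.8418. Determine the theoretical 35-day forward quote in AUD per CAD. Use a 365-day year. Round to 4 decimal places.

T = 35/365 years.
CAD accumulates by (1 + 0.0246)^(35/365) = 1.0023331.
Growth of 1 AUD over T: (1 + 0.0387)^(35/365) = 1.0036476.
CIP: F = S · (grow CAD)/(grow AUD) = 0.8418 × 1.0023331/1.0036476 = 0.8406975 CAD per AUD.
Invert for AUD per CAD: 1 / 0.8406975 = 1.1895.

1.1895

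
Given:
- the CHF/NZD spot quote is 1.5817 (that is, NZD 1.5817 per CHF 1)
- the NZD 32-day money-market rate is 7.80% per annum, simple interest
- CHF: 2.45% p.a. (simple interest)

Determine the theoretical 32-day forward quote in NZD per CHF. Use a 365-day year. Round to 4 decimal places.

T = 32/365 years.
NZD growth factor: 1 + 0.0780×32/365 = 1.0068384.
CHF accumulates by 1 + 0.0245×32/365 = 1.0021479.
Forward (NZD per CHF) = 1.5817 × 1.0068384 / 1.0021479 = 1.589103.

1.5891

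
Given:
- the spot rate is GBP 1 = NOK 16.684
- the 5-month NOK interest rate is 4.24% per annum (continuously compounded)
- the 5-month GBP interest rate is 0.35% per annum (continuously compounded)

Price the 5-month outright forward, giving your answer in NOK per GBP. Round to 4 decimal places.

T = 5/12 years.
NOK growth factor: e^(0.0424×5/12) = 1.01782365.
GBP accumulates by e^(0.0035×5/12) = 1.0014594.
So F = 16.684 × 1.01782365 / 1.0014594 = 16.956623 (NOK/GBP).

16.9566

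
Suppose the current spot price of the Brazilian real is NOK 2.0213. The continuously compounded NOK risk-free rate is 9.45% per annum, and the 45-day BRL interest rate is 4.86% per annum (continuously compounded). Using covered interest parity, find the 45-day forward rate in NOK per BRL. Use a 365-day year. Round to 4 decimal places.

2.0328

T = 45/365 years.
NOK growth factor: e^(0.0945×45/365) = 1.0117188.
BRL accumulates by e^(0.0486×45/365) = 1.0060098.
CIP: F = S · (grow NOK)/(grow BRL) = 2.0213 × 1.0117188/1.0060098 = 2.032771 NOK per BRL.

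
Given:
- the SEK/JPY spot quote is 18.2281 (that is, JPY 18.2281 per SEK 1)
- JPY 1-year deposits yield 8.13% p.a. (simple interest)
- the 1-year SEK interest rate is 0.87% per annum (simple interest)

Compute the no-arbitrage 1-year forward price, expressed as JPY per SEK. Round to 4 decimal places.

T = 1 year.
JPY growth factor: 1 + 0.0813×1 = 1.081300.
SEK accumulates by 1 + 0.0087×1 = 1.008700.
So F = 18.2281 × 1.081300 / 1.008700 = 19.540046 (JPY/SEK).

19.5400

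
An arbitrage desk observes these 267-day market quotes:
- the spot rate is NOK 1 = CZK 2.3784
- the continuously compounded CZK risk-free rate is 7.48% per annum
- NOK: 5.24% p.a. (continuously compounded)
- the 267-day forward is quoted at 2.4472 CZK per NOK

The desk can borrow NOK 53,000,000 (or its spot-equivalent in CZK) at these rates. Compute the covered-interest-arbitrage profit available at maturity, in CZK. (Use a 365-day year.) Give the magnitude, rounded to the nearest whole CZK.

T = 267/365 years.
Keep in NOK, deliver into the forward: 53,000,000·1.03907506712·2.4472 = CZK 134,769,698.73.
Swap to CZK now, deposit: 53,000,000·2.3784·1.05624135214 = CZK 133,144,714.89.
The quoted forward overvalues NOK, so borrow CZK, buy NOK at spot, deposit the NOK at 5.24%, and sell the proceeds forward at 2.4472.
Profit = 134,769,698.73 − 133,144,714.89 = CZK 1,624,984.

CZK 1,624,984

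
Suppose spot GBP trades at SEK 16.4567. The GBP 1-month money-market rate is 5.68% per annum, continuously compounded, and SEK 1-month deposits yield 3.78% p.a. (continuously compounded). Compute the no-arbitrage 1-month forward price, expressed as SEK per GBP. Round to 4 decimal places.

T = 1/12 years.
Growth of 1 SEK over T: e^(0.0378×1/12) = 1.00315497.
GBP growth factor: e^(0.0568×1/12) = 1.00474455.
Forward (SEK per GBP) = 16.4567 × 1.00315497 / 1.00474455 = 16.430664.

16.4307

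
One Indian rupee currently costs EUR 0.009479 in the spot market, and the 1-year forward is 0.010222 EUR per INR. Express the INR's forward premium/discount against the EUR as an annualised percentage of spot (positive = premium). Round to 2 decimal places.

+7.84%

T = 1 year.
INR trades forward at +7.83838% vs spot over the period.
×(1/T) gives 7.84% p.a.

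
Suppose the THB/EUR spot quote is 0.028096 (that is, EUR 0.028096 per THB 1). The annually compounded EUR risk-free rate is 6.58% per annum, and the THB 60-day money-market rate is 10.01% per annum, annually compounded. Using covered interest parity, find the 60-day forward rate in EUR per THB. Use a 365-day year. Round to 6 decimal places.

0.027950

T = 60/365 years.
EUR accumulates by (1 + 0.0658)^(60/365) = 1.0105305.
THB accumulates by (1 + 0.1001)^(60/365) = 1.015806.
So F = 0.028096 × 1.0105305 / 1.015806 = 0.02795009 (EUR/THB).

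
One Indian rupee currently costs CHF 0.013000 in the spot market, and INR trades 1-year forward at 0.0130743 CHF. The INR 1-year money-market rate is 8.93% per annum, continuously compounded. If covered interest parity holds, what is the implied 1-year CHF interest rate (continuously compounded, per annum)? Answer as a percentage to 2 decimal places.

9.50%

T = 1 year.
By CIP, F/S equals the CHF-to-INR growth ratio: 0.0130743/0.013 = 1.0057154.
INR growth factor: e^(0.0893×1) = 1.0934086.
So the CHF growth factor = 1.0996579.
Take logs: ln 1.0996579 / 1 = 0.094999, so 9.50%.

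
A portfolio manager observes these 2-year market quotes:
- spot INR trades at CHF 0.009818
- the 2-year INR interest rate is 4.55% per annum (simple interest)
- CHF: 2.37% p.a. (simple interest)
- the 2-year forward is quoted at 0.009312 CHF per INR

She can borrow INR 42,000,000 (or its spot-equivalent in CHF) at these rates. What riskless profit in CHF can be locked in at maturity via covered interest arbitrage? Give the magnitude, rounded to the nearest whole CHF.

CHF 5,207

T = 2 years.
Route A — deposit INR, sell forward: 42,000,000 × 1.091000 × 0.009312 = CHF 426,694.46.
Route B — convert at spot, deposit CHF: 42,000,000 × 0.009818 × 1.047400 = CHF 431,901.67.
The quoted forward undervalues INR, so borrow INR, convert to CHF at spot, deposit the CHF at 2.37%, and buy INR forward at 0.009312 to cover the loan.
Arbitrage profit = |426,694.46 − 431,901.67| = CHF 5,207.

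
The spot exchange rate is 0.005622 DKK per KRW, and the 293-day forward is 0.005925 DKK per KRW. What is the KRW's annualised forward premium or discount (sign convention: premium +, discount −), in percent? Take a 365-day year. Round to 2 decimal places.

+6.71%

T = 293/365 years.
(F − S)/S = (0.005925 − 0.005622)/0.005622 = 0.0538954.
Per annum: 0.0538954 / (293/365) = 0.067139 = 6.71%.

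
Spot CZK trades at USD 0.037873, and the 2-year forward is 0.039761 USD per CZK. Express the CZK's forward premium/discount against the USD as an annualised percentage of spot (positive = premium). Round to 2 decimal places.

+2.49%

T = 2 years.
Period premium: (0.039761 − 0.037873)/0.037873 = 0.0498508.
Annualise by dividing by T: 0.0498508 / 2 = 0.024925 → 2.49%.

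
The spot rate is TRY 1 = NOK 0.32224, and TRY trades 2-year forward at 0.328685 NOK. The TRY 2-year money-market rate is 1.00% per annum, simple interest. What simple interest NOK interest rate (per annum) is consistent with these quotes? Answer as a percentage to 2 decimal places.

2.02%

T = 2 years.
F/S = 0.328685/0.32224 = 1.0200006 = (growth of NOK) / (growth of TRY).
The TRY side grows by 1 + 0.0100×2 = 1.020000.
So the NOK growth factor = 1.0404006.
r = (1.0404006 − 1)/2 = 0.020200 → 2.02%.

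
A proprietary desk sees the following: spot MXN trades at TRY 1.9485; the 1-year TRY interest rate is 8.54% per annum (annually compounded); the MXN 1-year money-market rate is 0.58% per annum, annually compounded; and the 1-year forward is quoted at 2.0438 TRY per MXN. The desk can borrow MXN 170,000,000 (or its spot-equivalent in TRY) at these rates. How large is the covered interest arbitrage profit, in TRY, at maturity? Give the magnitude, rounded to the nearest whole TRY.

TRY 10,072,136

T = 1 year.
Invest the MXN and cover forward: 170,000,000 × 1.005800 × 2.0438 = TRY 349,461,186.80.
Convert at spot and invest in TRY: 170,000,000 × 1.9485 × 1.085400 = TRY 359,533,323.00.
The quoted forward undervalues MXN, so borrow MXN, convert to TRY at spot, deposit the TRY at 8.54%, and buy MXN forward at 2.0438 to cover the loan.
Profit = 359,533,323.00 − 349,461,186.80 = TRY 10,072,136.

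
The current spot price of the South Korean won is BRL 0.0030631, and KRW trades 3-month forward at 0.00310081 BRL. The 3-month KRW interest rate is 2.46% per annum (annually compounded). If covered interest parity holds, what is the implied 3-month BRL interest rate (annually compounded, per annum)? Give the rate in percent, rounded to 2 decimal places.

7.60%

T = 3/12 years.
F/S = 0.00310081/0.0030631 = 1.0123111 = (growth of BRL) / (growth of KRW).
KRW growth factor: (1 + 0.0246)^(3/12) = 1.0060941.
Hence g_BRL = 1.0184802.
r = 1.0184802^(12/3) − 1 = 0.075995 → 7.60%.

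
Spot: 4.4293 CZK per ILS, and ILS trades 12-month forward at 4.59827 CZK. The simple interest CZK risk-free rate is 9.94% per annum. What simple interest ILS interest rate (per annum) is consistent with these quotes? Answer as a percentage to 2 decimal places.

5.90%

T = 1 year.
CIP gives F = S · g_CZK/g_ILS, so g_CZK/g_ILS = 4.59827/4.4293 = 1.0381482.
The CZK side grows by 1 + 0.0994×1 = 1.099400.
That pins the ILS growth at 1.059001.
(1.059001 − 1)/T = 0.059001, i.e. 5.90%.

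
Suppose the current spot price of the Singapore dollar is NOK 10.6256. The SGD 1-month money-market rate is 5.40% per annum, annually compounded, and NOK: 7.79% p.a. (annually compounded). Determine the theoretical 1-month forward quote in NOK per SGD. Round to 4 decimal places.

10.6455

T = 1/12 years.
NOK growth factor: (1 + 0.0779)^(1/12) = 1.00627081.
SGD growth factor: (1 + 0.0540)^(1/12) = 1.00439232.
So F = 10.6256 × 1.00627081 / 1.00439232 = 10.645473 (NOK/SGD).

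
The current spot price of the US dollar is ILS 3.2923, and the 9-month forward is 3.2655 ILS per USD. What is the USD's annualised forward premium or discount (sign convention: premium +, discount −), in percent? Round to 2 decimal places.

T = 9/12 years.
USD trades forward at -0.81402% vs spot over the period.
Per annum: -0.0081402 / (9/12) = -0.010854 = -1.09%.

-1.09%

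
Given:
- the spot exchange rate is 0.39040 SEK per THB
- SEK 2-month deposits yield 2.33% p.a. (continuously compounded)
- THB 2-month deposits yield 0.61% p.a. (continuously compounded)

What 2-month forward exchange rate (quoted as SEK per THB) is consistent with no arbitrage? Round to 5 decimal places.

T = 2/12 years.
SEK growth factor: e^(0.0233×2/12) = 1.0038909.
THB accumulates by e^(0.0061×2/12) = 1.0010172.
CIP: F = S · (grow SEK)/(grow THB) = 0.3904 × 1.0038909/1.0010172 = 0.3915208 SEK per THB.

0.39152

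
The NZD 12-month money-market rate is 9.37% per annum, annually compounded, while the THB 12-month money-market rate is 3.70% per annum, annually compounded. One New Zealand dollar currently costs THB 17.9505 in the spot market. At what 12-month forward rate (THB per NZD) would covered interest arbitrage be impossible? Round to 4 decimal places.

17.0199

T = 1 year.
Growth of 1 THB over T: (1 + 0.0370)^1 = 1.037000.
NZD growth factor: (1 + 0.0937)^1 = 1.093700.
Forward (THB per NZD) = 17.9505 × 1.037000 / 1.093700 = 17.019904.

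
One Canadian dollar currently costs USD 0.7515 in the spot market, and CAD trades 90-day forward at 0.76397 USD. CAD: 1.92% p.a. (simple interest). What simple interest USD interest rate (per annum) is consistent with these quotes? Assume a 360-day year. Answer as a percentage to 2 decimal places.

T = 90/360 years.
F/S = 0.76397/0.7515 = 1.0165935 = (growth of USD) / (growth of CAD).
The CAD side grows by 1 + 0.0192×90/360 = 1.004800.
Hence g_USD = 1.0214731.
(1.0214731 − 1)/T = 0.085892, i.e. 8.59%.

8.59%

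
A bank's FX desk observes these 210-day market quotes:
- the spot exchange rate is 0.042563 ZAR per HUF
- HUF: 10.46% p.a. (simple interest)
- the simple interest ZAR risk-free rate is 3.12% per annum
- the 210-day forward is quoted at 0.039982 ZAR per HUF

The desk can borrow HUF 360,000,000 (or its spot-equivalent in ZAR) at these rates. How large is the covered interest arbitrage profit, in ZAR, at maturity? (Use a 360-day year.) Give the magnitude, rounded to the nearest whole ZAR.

ZAR 329,788

T = 210/360 years.
Route A — deposit HUF, sell forward: 360,000,000 × 1.0610166667 × 0.039982 = ZAR 15,271,764.61.
Route B — convert at spot, deposit ZAR: 360,000,000 × 0.042563 × 1.018200 = ZAR 15,601,552.78.
The quoted forward undervalues HUF, so borrow HUF, convert to ZAR at spot, deposit the ZAR at 3.12%, and buy HUF forward at 0.039982 to cover the loan.
Profit = 15,601,552.78 − 15,271,764.61 = ZAR 329,788.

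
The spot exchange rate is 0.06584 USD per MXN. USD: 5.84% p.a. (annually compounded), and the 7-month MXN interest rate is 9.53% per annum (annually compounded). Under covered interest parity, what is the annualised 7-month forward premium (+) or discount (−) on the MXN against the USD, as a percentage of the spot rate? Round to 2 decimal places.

-3.39%

T = 7/12 years.
CIP forward (USD per MXN) = 0.06584 × 1.0336632/1.0545349 = 0.06453687.
Annualised premium = (F − S)/S × (1/T) = (0.06453687 − 0.06584)/0.06584 ÷ (7/12) = -3.39%.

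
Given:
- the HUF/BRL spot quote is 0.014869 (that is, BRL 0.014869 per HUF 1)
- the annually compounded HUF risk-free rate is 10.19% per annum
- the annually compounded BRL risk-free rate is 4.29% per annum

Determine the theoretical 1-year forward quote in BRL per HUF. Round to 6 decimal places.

T = 1 year.
BRL accumulates by (1 + 0.0429)^1 = 1.042900.
Growth of 1 HUF over T: (1 + 0.1019)^1 = 1.101900.
So F = 0.014869 × 1.042900 / 1.101900 = 0.01407286 (BRL/HUF).

0.014073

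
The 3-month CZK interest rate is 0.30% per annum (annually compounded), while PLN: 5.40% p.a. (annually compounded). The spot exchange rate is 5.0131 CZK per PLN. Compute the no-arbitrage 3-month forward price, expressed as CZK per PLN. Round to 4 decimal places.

T = 3/12 years.
CZK growth factor: (1 + 0.0030)^(3/12) = 1.0007492.
Growth of 1 PLN over T: (1 + 0.0540)^(3/12) = 1.0132349.
So F = 5.0131 × 1.0007492 / 1.0132349 = 4.951326 (CZK/PLN).

4.9513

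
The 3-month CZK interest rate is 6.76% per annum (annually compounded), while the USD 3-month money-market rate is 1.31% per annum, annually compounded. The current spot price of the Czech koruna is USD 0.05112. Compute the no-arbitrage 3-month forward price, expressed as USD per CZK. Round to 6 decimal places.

T = 3/12 years.
USD growth factor: (1 + 0.0131)^(3/12) = 1.003259.
Growth of 1 CZK over T: (1 + 0.0676)^(3/12) = 1.0164877.
So F = 0.05112 × 1.003259 / 1.0164877 = 0.05045472 (USD/CZK).

0.050455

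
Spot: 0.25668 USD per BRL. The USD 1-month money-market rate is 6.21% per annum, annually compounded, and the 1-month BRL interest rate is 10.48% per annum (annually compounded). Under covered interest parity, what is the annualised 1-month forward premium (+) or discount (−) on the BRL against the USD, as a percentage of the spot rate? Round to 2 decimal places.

-3.94%

T = 1/12 years.
F = S · g_USD/g_BRL = 0.25668 × 1.0050333/1.0083399 = 0.25583828.
(F − S)/S ÷ T = (0.25583828 − 0.25668)/0.25668/(1/12) = -0.039351 → -3.94%.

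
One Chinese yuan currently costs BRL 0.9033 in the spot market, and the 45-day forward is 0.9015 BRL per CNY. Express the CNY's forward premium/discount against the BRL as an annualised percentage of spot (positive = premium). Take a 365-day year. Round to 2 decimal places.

T = 45/365 years.
CNY trades forward at -0.19927% vs spot over the period.
×(1/T) gives -1.62% p.a.

-1.62%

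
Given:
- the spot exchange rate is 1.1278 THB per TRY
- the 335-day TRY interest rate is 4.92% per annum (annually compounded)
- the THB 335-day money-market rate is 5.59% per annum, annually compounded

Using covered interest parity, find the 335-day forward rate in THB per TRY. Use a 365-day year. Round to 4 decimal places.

1.1344

T = 335/365 years.
THB growth factor: (1 + 0.0559)^(335/365) = 1.0511899.
Growth of 1 TRY over T: (1 + 0.0492)^(335/365) = 1.0450664.
CIP: F = S · (grow THB)/(grow TRY) = 1.1278 × 1.0511899/1.0450664 = 1.134408 THB per TRY.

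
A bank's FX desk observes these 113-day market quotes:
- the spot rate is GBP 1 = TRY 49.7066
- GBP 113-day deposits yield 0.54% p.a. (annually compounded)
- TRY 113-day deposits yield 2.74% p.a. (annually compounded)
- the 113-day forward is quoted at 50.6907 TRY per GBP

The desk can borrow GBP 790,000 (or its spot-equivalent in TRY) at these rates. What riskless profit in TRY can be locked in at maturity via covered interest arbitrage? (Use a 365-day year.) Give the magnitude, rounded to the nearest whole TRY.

TRY 514,263

T = 113/365 years.
Keep in GBP, deliver into the forward: 790,000·1.0016686739·50.6907 = TRY 40,112,476.14.
Swap to TRY now, deposit: 790,000·49.7066·1.008403721 = TRY 39,598,213.11.
The quoted forward overvalues GBP, so borrow TRY, buy GBP at spot, deposit the GBP at 0.54%, and sell the proceeds forward at 50.6907.
The gap between the two covered legs is TRY 514,263.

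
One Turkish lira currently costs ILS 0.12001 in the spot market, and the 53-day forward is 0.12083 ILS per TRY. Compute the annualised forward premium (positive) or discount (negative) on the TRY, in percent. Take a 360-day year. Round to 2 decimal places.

+4.64%

T = 53/360 years.
Period premium: (0.12083 − 0.12001)/0.12001 = 0.0068328.
×(1/T) gives 4.64% p.a.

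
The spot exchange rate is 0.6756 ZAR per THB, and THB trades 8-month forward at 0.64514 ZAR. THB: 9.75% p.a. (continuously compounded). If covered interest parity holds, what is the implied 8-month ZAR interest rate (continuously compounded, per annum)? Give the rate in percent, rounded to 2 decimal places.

T = 8/12 years.
By CIP, F/S equals the ZAR-to-THB growth ratio: 0.64514/0.6756 = 0.9549142.
The THB side grows by e^(0.0975×8/12) = 1.067159.
So the ZAR growth factor = 1.0190453.
Take logs: ln 1.0190453 / (8/12) = 0.028299, so 2.83%.

2.83%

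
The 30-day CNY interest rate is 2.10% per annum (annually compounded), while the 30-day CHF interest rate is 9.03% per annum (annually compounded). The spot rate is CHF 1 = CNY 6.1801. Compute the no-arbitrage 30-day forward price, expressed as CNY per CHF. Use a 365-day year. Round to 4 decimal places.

T = 30/365 years.
Growth of 1 CNY over T: (1 + 0.0210)^(30/365) = 1.0017096.
CHF accumulates by (1 + 0.0903)^(30/365) = 1.007131.
CIP: F = S · (grow CNY)/(grow CHF) = 6.1801 × 1.0017096/1.007131 = 6.146832 CNY per CHF.

6.1468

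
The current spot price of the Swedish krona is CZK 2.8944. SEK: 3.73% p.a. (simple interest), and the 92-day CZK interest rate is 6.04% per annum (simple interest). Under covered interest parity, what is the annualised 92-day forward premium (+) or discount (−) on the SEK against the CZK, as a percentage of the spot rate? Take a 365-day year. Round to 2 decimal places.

T = 92/365 years.
CIP forward (CZK per SEK) = 2.8944 × 1.0152241/1.0094016 = 2.9110957.
Annualised premium = (F − S)/S × (1/T) = (2.9110957 − 2.8944)/2.8944 ÷ (92/365) = 2.29%.

+2.29%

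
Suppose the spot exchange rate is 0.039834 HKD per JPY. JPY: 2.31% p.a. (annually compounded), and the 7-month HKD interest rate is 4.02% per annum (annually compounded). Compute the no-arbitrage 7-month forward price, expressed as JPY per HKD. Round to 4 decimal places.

T = 7/12 years.
Growth of 1 HKD over T: (1 + 0.0402)^(7/12) = 1.02325725.
JPY growth factor: (1 + 0.0231)^(7/12) = 1.01341085.
CIP: F = S · (grow HKD)/(grow JPY) = 0.039834 × 1.02325725/1.01341085 = 0.040221031 HKD per JPY.
Invert for JPY per HKD: 1 / 0.040221031 = 24.8626.

24.8626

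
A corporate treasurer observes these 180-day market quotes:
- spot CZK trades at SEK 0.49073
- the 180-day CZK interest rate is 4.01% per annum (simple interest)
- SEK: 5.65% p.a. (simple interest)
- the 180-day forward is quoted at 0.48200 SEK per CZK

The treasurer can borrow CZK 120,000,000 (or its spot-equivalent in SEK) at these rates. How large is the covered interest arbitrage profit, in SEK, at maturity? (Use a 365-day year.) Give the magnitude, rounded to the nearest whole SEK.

T = 180/365 years.
Keep in CZK, deliver into the forward: 120,000,000·1.0197753425·0.48200 = SEK 58,983,805.81.
Swap to SEK now, deposit: 120,000,000·0.49073·1.0278630137 = SEK 60,528,386.01.
The quoted forward undervalues CZK, so borrow CZK, convert to SEK at spot, deposit the SEK at 5.65%, and buy CZK forward at 0.48200 to cover the loan.
Arbitrage profit = |58,983,805.81 − 60,528,386.01| = SEK 1,544,580.

SEK 1,544,580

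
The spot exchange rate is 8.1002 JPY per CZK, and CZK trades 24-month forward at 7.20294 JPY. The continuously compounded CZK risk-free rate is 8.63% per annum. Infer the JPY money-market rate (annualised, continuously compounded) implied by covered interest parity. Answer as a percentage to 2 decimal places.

T = 2 years.
By CIP, F/S equals the JPY-to-CZK growth ratio: 7.20294/8.1002 = 0.8892299.
CZK growth factor: e^(0.0863×2) = 1.1883907.
That pins the JPY growth at 1.0567525.
r = ln(1.0567525)/2 = 0.027600 → 2.76%.

2.76%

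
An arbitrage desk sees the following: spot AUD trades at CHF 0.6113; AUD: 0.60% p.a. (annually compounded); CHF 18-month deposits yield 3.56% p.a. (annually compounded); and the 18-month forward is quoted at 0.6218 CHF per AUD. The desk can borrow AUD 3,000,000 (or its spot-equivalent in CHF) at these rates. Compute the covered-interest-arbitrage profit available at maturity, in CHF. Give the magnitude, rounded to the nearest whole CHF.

T = 18/12 years.
Route A — deposit AUD, sell forward: 3,000,000 × 1.009013487 × 0.6218 = CHF 1,882,213.76.
Route B — convert at spot, deposit CHF: 3,000,000 × 0.6113 × 1.053872477 = CHF 1,932,696.74.
The quoted forward undervalues AUD, so borrow AUD, convert to CHF at spot, deposit the CHF at 3.56%, and buy AUD forward at 0.6218 to cover the loan.
The gap between the two covered legs is CHF 50,483.

CHF 50,483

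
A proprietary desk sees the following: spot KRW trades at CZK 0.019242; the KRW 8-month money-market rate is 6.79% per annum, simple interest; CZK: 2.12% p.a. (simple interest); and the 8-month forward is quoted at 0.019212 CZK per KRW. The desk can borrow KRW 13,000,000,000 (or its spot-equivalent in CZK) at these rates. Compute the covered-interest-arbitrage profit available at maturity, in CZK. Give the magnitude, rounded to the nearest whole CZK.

CZK 7,380,225

T = 8/12 years.
Route A — deposit KRW, sell forward: 13,000,000,000 × 1.04526666667 × 0.019212 = CZK 261,061,621.60.
Route B — convert at spot, deposit CZK: 13,000,000,000 × 0.019242 × 1.01413333333 = CZK 253,681,396.80.
The quoted forward overvalues KRW, so borrow CZK, buy KRW at spot, deposit the KRW at 6.79%, and sell the proceeds forward at 0.019212.
Arbitrage profit = |261,061,621.60 − 253,681,396.80| = CZK 7,380,225.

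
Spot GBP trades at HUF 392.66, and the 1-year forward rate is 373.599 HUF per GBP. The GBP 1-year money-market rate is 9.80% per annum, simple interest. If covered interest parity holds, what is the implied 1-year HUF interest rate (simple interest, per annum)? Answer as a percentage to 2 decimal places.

4.47%

T = 1 year.
CIP gives F = S · g_HUF/g_GBP, so g_HUF/g_GBP = 373.599/392.66 = 0.9514567.
GBP growth factor: 1 + 0.0980×1 = 1.098000.
That pins the HUF growth at 1.0446995.
r = (1.0446995 − 1)/1 = 0.044699 → 4.47%.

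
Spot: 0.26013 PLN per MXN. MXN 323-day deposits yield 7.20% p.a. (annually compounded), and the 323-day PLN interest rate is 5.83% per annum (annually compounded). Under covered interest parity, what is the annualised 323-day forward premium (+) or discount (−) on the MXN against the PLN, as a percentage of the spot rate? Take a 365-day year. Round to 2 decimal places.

-1.28%

T = 323/365 years.
CIP forward (PLN per MXN) = 0.26013 × 1.0514221/1.0634579 = 0.25718595.
Annualised premium = (F − S)/S × (1/T) = (0.25718595 − 0.26013)/0.26013 ÷ (323/365) = -1.28%.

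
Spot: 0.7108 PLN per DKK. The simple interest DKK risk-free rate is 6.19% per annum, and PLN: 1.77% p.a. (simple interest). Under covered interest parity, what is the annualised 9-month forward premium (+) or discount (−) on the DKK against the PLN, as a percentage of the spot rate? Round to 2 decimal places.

-4.22%

T = 9/12 years.
F = S · g_PLN/g_DKK = 0.7108 × 1.013275/1.046425 = 0.6882824.
(F − S)/S ÷ T = (0.6882824 − 0.7108)/0.7108/(9/12) = -0.042239 → -4.22%.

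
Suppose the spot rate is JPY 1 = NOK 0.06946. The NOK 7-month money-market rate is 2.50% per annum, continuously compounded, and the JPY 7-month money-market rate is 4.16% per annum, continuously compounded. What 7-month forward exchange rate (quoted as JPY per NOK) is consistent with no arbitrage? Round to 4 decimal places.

14.5369

T = 7/12 years.
NOK growth factor: e^(0.0250×7/12) = 1.01469019.
Growth of 1 JPY over T: e^(0.0416×7/12) = 1.0245635.
Forward (NOK per JPY) = 0.06946 × 1.01469019 / 1.0245635 = 0.068790642.
Invert for JPY per NOK: 1 / 0.068790642 = 14.5369.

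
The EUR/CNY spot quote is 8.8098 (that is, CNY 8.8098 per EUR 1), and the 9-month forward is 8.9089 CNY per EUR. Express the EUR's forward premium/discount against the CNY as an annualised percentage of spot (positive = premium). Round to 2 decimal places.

+1.50%

T = 9/12 years.
Period premium: (8.9089 − 8.8098)/8.8098 = 0.0112488.
×(1/T) gives 1.50% p.a.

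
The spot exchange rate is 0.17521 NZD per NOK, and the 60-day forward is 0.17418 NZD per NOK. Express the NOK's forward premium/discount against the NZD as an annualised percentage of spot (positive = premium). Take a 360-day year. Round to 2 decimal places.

-3.53%

T = 60/360 years.
(F − S)/S = (0.17418 − 0.17521)/0.17521 = -0.0058787.
Annualise by dividing by T: -0.0058787 / (60/360) = -0.035272 → -3.53%.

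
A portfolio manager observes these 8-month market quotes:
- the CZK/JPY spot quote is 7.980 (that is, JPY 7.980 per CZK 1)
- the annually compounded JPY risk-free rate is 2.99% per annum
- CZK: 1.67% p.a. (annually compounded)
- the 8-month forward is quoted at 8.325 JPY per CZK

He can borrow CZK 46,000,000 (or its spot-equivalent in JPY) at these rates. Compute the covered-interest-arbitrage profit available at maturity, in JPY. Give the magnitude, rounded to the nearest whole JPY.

T = 8/12 years.
Invest the CZK and cover forward: 46,000,000 × 1.01110257334 × 8.325 = JPY 387,201,730.46.
Convert at spot and invest in JPY: 46,000,000 × 7.980 × 1.01983529636 = JPY 374,361,140.59.
The quoted forward overvalues CZK, so borrow JPY, buy CZK at spot, deposit the CZK at 1.67%, and sell the proceeds forward at 8.325.
Profit = 387,201,730.46 − 374,361,140.59 = JPY 12,840,590.

JPY 12,840,590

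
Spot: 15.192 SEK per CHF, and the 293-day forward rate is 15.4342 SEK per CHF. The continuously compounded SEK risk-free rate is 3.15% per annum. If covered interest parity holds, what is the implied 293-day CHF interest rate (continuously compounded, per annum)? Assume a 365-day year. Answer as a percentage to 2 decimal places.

1.18%

T = 293/365 years.
F/S = 15.4342/15.192 = 1.0159426 = (growth of SEK) / (growth of CHF).
The SEK side grows by e^(0.0315×293/365) = 1.0256087.
That pins the CHF growth at 1.0095144.
r = ln(1.0095144)/(293/365) = 0.011796 → 1.18%.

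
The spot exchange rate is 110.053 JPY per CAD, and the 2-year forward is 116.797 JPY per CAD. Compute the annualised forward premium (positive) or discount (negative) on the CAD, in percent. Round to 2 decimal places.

T = 2 years.
(F − S)/S = (116.797 − 110.053)/110.053 = 0.0612796.
Per annum: 0.0612796 / 2 = 0.030640 = 3.06%.

+3.06%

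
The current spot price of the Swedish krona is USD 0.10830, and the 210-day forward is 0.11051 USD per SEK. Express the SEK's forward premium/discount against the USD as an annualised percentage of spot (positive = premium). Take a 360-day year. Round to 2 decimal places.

T = 210/360 years.
SEK trades forward at +2.04063% vs spot over the period.
×(1/T) gives 3.50% p.a.

+3.50%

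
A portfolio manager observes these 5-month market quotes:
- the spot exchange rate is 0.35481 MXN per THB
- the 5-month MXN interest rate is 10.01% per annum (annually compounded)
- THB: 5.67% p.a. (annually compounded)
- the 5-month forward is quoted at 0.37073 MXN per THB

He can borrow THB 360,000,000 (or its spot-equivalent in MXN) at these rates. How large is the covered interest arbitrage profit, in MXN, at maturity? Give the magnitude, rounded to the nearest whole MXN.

T = 5/12 years.
Keep in THB, deliver into the forward: 360,000,000·1.02324558176·0.37073 = MXN 136,565,220.43.
Swap to MXN now, deposit: 360,000,000·0.35481·1.04055107433 = MXN 132,911,253.61.
The quoted forward overvalues THB, so borrow MXN, buy THB at spot, deposit the THB at 5.67%, and sell the proceeds forward at 0.37073.
The gap between the two covered legs is MXN 3,653,967.

MXN 3,653,967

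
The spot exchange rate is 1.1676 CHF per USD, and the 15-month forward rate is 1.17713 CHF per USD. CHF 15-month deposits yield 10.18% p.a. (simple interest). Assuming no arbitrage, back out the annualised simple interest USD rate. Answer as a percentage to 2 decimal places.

T = 15/12 years.
F/S = 1.17713/1.1676 = 1.0081620 = (growth of CHF) / (growth of USD).
The CHF side grows by 1 + 0.1018×15/12 = 1.127250.
That pins the USD growth at 1.1181239.
r = (1.1181239 − 1)/(15/12) = 0.094499 → 9.45%.

9.45%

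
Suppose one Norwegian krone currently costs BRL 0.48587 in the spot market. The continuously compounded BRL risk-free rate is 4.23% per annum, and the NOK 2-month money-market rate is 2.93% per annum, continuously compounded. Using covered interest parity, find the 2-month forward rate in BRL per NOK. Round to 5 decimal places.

0.48692

T = 2/12 years.
BRL growth factor: e^(0.0423×2/12) = 1.0070749.
NOK growth factor: e^(0.0293×2/12) = 1.0048953.
CIP: F = S · (grow BRL)/(grow NOK) = 0.48587 × 1.0070749/1.0048953 = 0.4869238 BRL per NOK.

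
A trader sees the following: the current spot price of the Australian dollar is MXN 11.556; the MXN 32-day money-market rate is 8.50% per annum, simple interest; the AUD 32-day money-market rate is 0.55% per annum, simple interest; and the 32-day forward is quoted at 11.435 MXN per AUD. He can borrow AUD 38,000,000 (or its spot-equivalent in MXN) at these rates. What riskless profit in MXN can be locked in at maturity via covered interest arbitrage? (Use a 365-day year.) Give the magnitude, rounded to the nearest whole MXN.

MXN 7,660,879

T = 32/365 years.
Invest the AUD and cover forward: 38,000,000 × 1.00048219178 × 11.435 = MXN 434,739,526.79.
Convert at spot and invest in MXN: 38,000,000 × 11.556 × 1.00745205479 = MXN 442,400,405.92.
The quoted forward undervalues AUD, so borrow AUD, convert to MXN at spot, deposit the MXN at 8.50%, and buy AUD forward at 11.435 to cover the loan.
Profit = 442,400,405.92 − 434,739,526.79 = MXN 7,660,879.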